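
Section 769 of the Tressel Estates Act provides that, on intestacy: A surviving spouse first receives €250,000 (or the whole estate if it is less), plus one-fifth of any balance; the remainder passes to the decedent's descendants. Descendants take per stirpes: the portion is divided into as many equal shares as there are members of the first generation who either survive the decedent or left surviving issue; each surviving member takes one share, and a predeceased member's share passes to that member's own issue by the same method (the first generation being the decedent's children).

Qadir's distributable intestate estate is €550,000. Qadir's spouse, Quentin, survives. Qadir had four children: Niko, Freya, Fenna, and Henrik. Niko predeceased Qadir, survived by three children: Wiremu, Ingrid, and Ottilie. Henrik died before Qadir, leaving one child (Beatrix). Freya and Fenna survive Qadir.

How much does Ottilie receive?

Ottilie receives €20,000.

Quentin first takes €250,000, leaving a balance of €300,000. Quentin then takes one-fifth of the balance (€60,000), for a total of €310,000. The remaining €240,000 passes to the descendants.
The descendants' portion (€240,000) is divided into 4 shares of €60,000: Freya and Fenna each take €60,000; Niko's €60,000 share passes to Niko's issue; Henrik's €60,000 share passes to Henrik's issue.
Niko's share (€60,000) is divided into 3 shares of €20,000: Wiremu, Ingrid, and Ottilie each take €20,000.
Henrik's share (€60,000) passes entirely to Beatrix.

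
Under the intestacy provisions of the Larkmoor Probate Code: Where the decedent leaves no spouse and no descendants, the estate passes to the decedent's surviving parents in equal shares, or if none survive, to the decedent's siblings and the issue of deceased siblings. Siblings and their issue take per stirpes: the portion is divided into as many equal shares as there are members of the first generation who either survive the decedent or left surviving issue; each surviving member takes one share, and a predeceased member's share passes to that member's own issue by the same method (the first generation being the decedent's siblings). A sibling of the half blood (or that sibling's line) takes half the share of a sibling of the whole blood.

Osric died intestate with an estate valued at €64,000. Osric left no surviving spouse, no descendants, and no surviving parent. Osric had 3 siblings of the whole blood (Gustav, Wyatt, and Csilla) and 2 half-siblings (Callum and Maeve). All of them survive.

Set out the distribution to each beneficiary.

Callum: €8,000; Maeve: €8,000; Gustav: €16,000; Wyatt: €16,000; Csilla: €16,000

The entire €64,000 passes to the siblings and their issue.
Counting each half-blood sibling's line as half a unit, there are 4 units in €64,000, so one unit is €16,000. Whole-blood lines (Gustav, Wyatt, and Csilla) take €16,000 each; half-blood lines (Callum and Maeve) take €8,000 each.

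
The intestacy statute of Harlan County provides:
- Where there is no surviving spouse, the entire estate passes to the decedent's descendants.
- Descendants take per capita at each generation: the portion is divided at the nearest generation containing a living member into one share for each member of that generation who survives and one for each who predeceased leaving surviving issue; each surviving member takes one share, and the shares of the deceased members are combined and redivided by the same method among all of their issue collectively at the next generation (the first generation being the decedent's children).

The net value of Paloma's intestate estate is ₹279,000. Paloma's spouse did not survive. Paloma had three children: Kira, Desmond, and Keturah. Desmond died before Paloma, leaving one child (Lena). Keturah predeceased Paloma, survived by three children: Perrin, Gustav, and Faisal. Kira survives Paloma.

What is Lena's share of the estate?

The entire ₹279,000 passes to the descendants.
That amount (₹279,000) is divided at the children's generation into 3 shares of ₹93,000. Kira takes ₹93,000. The 2 shares of the deceased (Desmond and Keturah) are combined into a pool of ₹186,000.
That pool (₹186,000) is divided at the grandchildren's generation equally among Lena, Perrin, Gustav, and Faisal: ₹46,500 each.

Lena receives ₹46,500.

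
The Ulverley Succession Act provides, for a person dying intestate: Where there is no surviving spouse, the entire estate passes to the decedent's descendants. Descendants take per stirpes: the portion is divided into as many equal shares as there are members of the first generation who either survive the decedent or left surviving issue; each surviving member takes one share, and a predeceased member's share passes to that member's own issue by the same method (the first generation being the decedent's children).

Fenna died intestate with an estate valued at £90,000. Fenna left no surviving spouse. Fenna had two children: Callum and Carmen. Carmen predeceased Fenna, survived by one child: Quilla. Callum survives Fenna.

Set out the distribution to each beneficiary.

The entire £90,000 passes to the descendants.
That amount (£90,000) is divided into 2 shares of £45,000: Callum takes £45,000; Carmen's £45,000 share passes to Carmen's issue.
Carmen's share (£45,000) passes entirely to Quilla.

Callum: £45,000; Quilla: £45,000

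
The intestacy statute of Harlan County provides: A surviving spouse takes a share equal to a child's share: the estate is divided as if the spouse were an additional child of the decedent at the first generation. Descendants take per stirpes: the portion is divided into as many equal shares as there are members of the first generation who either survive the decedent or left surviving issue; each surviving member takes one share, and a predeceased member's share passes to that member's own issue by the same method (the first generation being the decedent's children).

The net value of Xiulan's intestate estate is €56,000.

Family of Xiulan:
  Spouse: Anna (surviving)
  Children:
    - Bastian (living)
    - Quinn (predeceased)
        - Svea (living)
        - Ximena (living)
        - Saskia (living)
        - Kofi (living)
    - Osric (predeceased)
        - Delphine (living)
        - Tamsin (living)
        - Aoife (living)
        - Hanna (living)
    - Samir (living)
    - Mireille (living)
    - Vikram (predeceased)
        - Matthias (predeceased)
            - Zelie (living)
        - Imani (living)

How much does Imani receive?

Imani receives €4,000.

The spouse counts as an additional share at the children's level, so there are 7 primary shares of €8,000. Anna takes one such share (€8,000).
The children's combined portion (€48,000) is divided into 6 shares of €8,000: Bastian, Samir, and Mireille each take €8,000; Quinn's €8,000 share passes to Quinn's issue; Osric's €8,000 share passes to Osric's issue; Vikram's €8,000 share passes to Vikram's issue.
Quinn's share (€8,000) is divided into 4 shares of €2,000: Svea, Ximena, Saskia, and Kofi each take €2,000.
Osric's share (€8,000) is divided into 4 shares of €2,000: Delphine, Tamsin, Aoife, and Hanna each take €2,000.
Vikram's share (€8,000) is divided into 2 shares of €4,000: Imani takes €4,000; Matthias's €4,000 share passes to Matthias's issue.
Matthias's share (€4,000) passes entirely to Zelie.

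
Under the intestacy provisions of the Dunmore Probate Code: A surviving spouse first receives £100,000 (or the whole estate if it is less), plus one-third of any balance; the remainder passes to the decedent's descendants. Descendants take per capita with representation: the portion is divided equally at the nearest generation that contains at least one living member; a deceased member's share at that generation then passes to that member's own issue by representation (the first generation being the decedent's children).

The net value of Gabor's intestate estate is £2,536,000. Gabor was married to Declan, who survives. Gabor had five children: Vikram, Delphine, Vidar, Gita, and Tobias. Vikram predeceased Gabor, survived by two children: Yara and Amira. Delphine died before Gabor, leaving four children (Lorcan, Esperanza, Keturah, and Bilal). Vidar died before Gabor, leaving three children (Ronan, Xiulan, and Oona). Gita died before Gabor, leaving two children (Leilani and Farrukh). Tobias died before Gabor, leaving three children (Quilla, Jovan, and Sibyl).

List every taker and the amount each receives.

Declan: £912,000; Yara: £116,000; Amira: £116,000; Lorcan: £116,000; Esperanza: £116,000; Keturah: £116,000; Bilal: £116,000; Ronan: £116,000; Xiulan: £116,000; Oona: £116,000; Leilani: £116,000; Farrukh: £116,000; Quilla: £116,000; Jovan: £116,000; Sibyl: £116,000

Declan first takes £100,000, leaving a balance of £2,436,000. Declan then takes one-third of the balance (£812,000), for a total of £912,000. The remaining £1,624,000 passes to the descendants.
No child survives, so the initial division is made at the grandchildren's generation.
The descendants' portion (£1,624,000) is divided into 14 shares of £116,000: Yara, Amira, Lorcan, Esperanza, Keturah, Bilal, Ronan, Xiulan, Oona, Leilani, Farrukh, Quilla, Jovan, and Sibyl each take £116,000.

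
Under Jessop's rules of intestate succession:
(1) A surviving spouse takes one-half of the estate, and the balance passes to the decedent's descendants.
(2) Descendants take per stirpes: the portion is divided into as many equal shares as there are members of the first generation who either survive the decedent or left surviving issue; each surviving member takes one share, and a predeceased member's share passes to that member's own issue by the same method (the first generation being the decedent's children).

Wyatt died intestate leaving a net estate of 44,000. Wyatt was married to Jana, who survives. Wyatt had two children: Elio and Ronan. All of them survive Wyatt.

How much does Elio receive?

Jana takes one-half of 44,000 = 22,000. The remaining 22,000 passes to the descendants.
The descendants' portion (22,000) is divided into 2 shares of 11,000: Elio and Ronan each take 11,000.

Elio receives 11,000.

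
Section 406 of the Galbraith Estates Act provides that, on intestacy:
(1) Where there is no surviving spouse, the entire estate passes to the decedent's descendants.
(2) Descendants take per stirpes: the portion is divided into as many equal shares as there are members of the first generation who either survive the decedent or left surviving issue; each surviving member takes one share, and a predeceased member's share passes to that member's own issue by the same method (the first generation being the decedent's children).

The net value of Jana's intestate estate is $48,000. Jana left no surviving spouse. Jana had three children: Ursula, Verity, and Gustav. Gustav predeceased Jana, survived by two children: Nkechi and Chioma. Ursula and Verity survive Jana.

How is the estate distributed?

Ursula: $16,000; Verity: $16,000; Nkechi: $8,000; Chioma: $8,000

The entire $48,000 passes to the descendants.
That amount ($48,000) is divided into 3 shares of $16,000: Ursula and Verity each take $16,000; Gustav's $16,000 share passes to Gustav's issue.
Gustav's share ($16,000) is divided into 2 shares of $8,000: Nkechi and Chioma each take $8,000.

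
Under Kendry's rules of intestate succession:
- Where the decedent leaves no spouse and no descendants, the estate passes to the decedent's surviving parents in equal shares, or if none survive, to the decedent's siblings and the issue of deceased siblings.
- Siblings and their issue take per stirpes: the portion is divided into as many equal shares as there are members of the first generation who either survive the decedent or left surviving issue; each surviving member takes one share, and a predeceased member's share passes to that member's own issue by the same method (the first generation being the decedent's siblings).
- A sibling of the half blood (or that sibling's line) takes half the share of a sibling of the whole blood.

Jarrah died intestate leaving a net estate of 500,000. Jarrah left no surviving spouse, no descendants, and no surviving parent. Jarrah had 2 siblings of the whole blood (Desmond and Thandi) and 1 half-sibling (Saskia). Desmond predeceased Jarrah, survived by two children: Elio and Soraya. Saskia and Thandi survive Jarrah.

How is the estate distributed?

Saskia: 100,000; Elio: 100,000; Soraya: 100,000; Thandi: 200,000

The entire 500,000 passes to the siblings and their issue.
Counting each half-blood sibling's line as half a unit, there are 5/2 units in 500,000, so one unit is 200,000. Whole-blood lines (Desmond and Thandi) take 200,000 each; half-blood lines (Saskia) take 100,000 each.
Desmond's share (200,000) is divided into 2 shares of 100,000: Elio and Soraya each take 100,000.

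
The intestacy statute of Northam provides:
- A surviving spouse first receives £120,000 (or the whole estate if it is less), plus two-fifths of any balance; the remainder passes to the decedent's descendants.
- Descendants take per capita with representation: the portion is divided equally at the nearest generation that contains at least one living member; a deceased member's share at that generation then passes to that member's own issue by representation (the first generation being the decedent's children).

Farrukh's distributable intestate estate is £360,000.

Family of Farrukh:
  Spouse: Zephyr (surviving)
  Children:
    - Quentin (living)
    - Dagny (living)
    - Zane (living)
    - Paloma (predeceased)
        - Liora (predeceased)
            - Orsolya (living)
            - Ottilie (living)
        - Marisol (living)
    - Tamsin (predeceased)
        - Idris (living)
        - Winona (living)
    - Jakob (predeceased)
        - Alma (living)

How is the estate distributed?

Zephyr first takes £120,000, leaving a balance of £240,000. Zephyr then takes two-fifths of the balance (£96,000), for a total of £216,000. The remaining £144,000 passes to the descendants.
The descendants' portion (£144,000) is divided into 6 shares of £24,000: Quentin, Dagny, and Zane each take £24,000; Paloma's £24,000 share passes to Paloma's issue; Tamsin's £24,000 share passes to Tamsin's issue; Jakob's £24,000 share passes to Jakob's issue.
Paloma's share (£24,000) is divided into 2 shares of £12,000: Marisol takes £12,000; Liora's £12,000 share passes to Liora's issue.
Liora's share (£12,000) is divided into 2 shares of £6,000: Orsolya and Ottilie each take £6,000.
Tamsin's share (£24,000) is divided into 2 shares of £12,000: Idris and Winona each take £12,000.
Jakob's share (£24,000) passes entirely to Alma.

Zephyr: £216,000; Quentin: £24,000; Dagny: £24,000; Zane: £24,000; Orsolya: £6,000; Ottilie: £6,000; Marisol: £12,000; Idris: £12,000; Winona: £12,000; Alma: £24,000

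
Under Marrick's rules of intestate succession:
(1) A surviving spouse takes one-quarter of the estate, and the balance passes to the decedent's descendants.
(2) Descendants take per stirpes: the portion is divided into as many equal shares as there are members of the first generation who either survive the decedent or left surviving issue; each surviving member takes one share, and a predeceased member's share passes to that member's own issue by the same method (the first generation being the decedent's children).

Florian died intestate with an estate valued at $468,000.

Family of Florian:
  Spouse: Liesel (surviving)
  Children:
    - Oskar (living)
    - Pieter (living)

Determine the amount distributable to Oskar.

Oskar receives $175,500.

Liesel takes one-quarter of $468,000 = $117,000. The remaining $351,000 passes to the descendants.
The descendants' portion ($351,000) is divided into 2 shares of $175,500: Oskar and Pieter each take $175,500.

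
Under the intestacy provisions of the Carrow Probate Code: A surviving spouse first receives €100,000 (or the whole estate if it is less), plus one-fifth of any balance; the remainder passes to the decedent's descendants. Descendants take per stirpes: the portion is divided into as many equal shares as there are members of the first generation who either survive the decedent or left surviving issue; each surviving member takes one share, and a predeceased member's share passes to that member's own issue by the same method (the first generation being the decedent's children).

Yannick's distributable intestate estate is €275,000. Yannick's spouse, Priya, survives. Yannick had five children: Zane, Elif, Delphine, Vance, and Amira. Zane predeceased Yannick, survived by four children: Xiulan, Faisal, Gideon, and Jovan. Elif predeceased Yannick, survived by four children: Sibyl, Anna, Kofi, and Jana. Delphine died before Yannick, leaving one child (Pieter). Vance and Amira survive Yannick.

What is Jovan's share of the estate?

Jovan receives €7,000.

Priya first takes €100,000, leaving a balance of €175,000. Priya then takes one-fifth of the balance (€35,000), for a total of €135,000. The remaining €140,000 passes to the descendants.
The descendants' portion (€140,000) is divided into 5 shares of €28,000: Vance and Amira each take €28,000; Zane's €28,000 share passes to Zane's issue; Elif's €28,000 share passes to Elif's issue; Delphine's €28,000 share passes to Delphine's issue.
Zane's share (€28,000) is divided into 4 shares of €7,000: Xiulan, Faisal, Gideon, and Jovan each take €7,000.
Elif's share (€28,000) is divided into 4 shares of €7,000: Sibyl, Anna, Kofi, and Jana each take €7,000.
Delphine's share (€28,000) passes entirely to Pieter.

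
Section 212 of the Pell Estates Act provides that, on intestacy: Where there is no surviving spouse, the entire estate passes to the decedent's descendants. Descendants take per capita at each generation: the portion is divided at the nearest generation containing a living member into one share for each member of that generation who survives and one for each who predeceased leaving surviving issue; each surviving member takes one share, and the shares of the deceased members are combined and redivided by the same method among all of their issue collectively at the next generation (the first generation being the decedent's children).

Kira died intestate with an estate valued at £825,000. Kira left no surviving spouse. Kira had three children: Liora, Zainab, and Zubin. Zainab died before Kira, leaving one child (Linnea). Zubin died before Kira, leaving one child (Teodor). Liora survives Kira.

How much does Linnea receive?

The entire £825,000 passes to the descendants.
That amount (£825,000) is divided at the children's generation into 3 shares of £275,000. Liora takes £275,000. The 2 shares of the deceased (Zainab and Zubin) are combined into a pool of £550,000.
That pool (£550,000) is divided at the grandchildren's generation equally among Linnea and Teodor: £275,000 each.

Linnea receives £275,000.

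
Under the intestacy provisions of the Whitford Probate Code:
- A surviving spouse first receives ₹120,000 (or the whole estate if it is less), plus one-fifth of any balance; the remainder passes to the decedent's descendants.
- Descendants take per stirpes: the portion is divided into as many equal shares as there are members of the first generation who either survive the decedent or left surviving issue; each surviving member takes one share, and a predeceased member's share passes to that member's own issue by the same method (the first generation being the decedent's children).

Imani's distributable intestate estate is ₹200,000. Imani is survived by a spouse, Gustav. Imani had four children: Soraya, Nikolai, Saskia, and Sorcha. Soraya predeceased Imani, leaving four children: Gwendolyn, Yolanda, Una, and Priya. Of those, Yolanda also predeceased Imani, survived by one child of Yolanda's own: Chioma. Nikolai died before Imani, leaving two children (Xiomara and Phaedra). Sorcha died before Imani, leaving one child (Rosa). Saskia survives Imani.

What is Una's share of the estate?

Una receives ₹4,000.

Gustav first takes ₹120,000, leaving a balance of ₹80,000. Gustav then takes one-fifth of the balance (₹16,000), for a total of ₹136,000. The remaining ₹64,000 passes to the descendants.
The descendants' portion (₹64,000) is divided into 4 shares of ₹16,000: Saskia takes ₹16,000; Soraya's ₹16,000 share passes to Soraya's issue; Nikolai's ₹16,000 share passes to Nikolai's issue; Sorcha's ₹16,000 share passes to Sorcha's issue.
Soraya's share (₹16,000) is divided into 4 shares of ₹4,000: Gwendolyn, Una, and Priya each take ₹4,000; Yolanda's ₹4,000 share passes to Yolanda's issue.
Yolanda's share (₹4,000) passes entirely to Chioma.
Nikolai's share (₹16,000) is divided into 2 shares of ₹8,000: Xiomara and Phaedra each take ₹8,000.
Sorcha's share (₹16,000) passes entirely to Rosa.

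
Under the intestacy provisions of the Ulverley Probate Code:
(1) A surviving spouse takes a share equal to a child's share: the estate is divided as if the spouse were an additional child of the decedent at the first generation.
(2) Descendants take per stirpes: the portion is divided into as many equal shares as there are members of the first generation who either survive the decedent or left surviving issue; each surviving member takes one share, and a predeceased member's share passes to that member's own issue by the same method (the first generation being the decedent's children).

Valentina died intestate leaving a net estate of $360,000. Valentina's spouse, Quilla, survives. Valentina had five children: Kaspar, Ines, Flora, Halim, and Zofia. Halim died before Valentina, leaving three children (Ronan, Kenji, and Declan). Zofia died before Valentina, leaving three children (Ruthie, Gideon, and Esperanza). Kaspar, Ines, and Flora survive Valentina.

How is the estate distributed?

The spouse counts as an additional share at the children's level, so there are 6 primary shares of $60,000. Quilla takes one such share ($60,000).
The children's combined portion ($300,000) is divided into 5 shares of $60,000: Kaspar, Ines, and Flora each take $60,000; Halim's $60,000 share passes to Halim's issue; Zofia's $60,000 share passes to Zofia's issue.
Halim's share ($60,000) is divided into 3 shares of $20,000: Ronan, Kenji, and Declan each take $20,000.
Zofia's share ($60,000) is divided into 3 shares of $20,000: Ruthie, Gideon, and Esperanza each take $20,000.

Quilla: $60,000; Kaspar: $60,000; Ines: $60,000; Flora: $60,000; Ronan: $20,000; Kenji: $20,000; Declan: $20,000; Ruthie: $20,000; Gideon: $20,000; Esperanza: $20,000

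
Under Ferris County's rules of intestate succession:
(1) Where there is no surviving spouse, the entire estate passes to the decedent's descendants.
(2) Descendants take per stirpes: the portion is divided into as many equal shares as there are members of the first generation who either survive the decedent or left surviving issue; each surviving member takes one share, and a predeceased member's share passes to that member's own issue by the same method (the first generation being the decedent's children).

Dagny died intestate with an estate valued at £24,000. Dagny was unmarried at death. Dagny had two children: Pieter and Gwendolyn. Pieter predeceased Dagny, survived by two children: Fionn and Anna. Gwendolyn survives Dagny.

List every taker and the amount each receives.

The entire £24,000 passes to the descendants.
That amount (£24,000) is divided into 2 shares of £12,000: Gwendolyn takes £12,000; Pieter's £12,000 share passes to Pieter's issue.
Pieter's share (£12,000) is divided into 2 shares of £6,000: Fionn and Anna each take £6,000.

Fionn: £6,000; Anna: £6,000; Gwendolyn: £12,000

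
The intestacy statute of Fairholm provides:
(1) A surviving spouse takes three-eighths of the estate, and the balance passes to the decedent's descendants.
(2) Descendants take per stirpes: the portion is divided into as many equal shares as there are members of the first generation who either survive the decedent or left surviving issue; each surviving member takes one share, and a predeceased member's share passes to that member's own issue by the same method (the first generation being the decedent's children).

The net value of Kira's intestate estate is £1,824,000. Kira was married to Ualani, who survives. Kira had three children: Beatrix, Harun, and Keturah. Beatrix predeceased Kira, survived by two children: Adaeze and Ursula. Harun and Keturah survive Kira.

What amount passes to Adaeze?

Adaeze receives £190,000.

Ualani takes three-eighths of £1,824,000 = £684,000. The remaining £1,140,000 passes to the descendants.
The descendants' portion (£1,140,000) is divided into 3 shares of £380,000: Harun and Keturah each take £380,000; Beatrix's £380,000 share passes to Beatrix's issue.
Beatrix's share (£380,000) is divided into 2 shares of £190,000: Adaeze and Ursula each take £190,000.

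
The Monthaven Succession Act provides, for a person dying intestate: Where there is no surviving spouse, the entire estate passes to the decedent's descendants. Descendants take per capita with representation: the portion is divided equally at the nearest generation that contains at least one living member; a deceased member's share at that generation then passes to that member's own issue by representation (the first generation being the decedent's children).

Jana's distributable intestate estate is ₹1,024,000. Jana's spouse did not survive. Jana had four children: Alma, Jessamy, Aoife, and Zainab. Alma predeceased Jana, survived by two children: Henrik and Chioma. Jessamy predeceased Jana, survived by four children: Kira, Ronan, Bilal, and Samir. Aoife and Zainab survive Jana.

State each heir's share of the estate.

Henrik: ₹128,000; Chioma: ₹128,000; Kira: ₹64,000; Ronan: ₹64,000; Bilal: ₹64,000; Samir: ₹64,000; Aoife: ₹256,000; Zainab: ₹256,000

The entire ₹1,024,000 passes to the descendants.
That amount (₹1,024,000) is divided into 4 shares of ₹256,000: Aoife and Zainab each take ₹256,000; Alma's ₹256,000 share passes to Alma's issue; Jessamy's ₹256,000 share passes to Jessamy's issue.
Alma's share (₹256,000) is divided into 2 shares of ₹128,000: Henrik and Chioma each take ₹128,000.
Jessamy's share (₹256,000) is divided into 4 shares of ₹64,000: Kira, Ronan, Bilal, and Samir each take ₹64,000.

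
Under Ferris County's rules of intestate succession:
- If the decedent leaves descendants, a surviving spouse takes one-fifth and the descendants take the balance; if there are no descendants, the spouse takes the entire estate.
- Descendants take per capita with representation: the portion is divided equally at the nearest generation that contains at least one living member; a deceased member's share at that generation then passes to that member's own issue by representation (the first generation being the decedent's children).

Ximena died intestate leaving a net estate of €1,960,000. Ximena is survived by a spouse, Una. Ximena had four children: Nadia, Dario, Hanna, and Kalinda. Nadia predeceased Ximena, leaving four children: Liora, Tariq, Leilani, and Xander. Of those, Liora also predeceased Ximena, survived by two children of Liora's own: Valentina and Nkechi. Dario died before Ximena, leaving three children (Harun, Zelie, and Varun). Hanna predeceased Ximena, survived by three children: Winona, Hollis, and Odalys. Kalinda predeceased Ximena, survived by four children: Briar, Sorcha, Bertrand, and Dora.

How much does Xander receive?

Xander receives €112,000.

Una takes one-fifth of €1,960,000 = €392,000. The remaining €1,568,000 passes to the descendants.
No child survives, so the initial division is made at the grandchildren's generation.
The descendants' portion (€1,568,000) is divided into 14 shares of €112,000: Tariq, Leilani, Xander, Harun, Zelie, Varun, Winona, Hollis, Odalys, Briar, Sorcha, Bertrand, and Dora each take €112,000; Liora's €112,000 share passes to Liora's issue.
Liora's share (€112,000) is divided into 2 shares of €56,000: Valentina and Nkechi each take €56,000.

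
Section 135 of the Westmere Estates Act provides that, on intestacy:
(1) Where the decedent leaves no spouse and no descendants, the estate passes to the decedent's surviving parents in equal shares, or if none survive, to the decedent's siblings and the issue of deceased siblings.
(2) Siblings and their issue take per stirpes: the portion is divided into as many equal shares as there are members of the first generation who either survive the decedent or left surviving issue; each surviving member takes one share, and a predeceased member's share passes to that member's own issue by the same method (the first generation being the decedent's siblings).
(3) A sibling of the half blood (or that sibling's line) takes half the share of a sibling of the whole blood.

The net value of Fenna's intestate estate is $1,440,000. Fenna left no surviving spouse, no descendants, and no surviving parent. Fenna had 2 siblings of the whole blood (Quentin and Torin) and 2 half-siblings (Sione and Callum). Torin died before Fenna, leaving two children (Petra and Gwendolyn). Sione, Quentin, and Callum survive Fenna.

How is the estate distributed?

The entire $1,440,000 passes to the siblings and their issue.
Counting each half-blood sibling's line as half a unit, there are 3 units in $1,440,000, so one unit is $480,000. Whole-blood lines (Quentin and Torin) take $480,000 each; half-blood lines (Sione and Callum) take $240,000 each.
Torin's share ($480,000) is divided into 2 shares of $240,000: Petra and Gwendolyn each take $240,000.

Sione: $240,000; Quentin: $480,000; Petra: $240,000; Gwendolyn: $240,000; Callum: $240,000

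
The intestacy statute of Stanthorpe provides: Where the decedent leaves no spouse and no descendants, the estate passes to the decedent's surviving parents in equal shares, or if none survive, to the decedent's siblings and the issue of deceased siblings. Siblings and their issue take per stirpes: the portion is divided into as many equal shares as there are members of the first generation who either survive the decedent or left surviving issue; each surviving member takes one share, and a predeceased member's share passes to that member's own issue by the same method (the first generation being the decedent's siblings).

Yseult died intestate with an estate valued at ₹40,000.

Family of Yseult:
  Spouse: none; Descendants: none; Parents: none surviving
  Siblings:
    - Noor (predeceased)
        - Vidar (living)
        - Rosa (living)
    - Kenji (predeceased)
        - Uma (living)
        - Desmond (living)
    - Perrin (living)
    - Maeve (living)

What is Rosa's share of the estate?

Rosa receives ₹5,000.

The entire ₹40,000 passes to the siblings and their issue.
That amount (₹40,000) is divided into 4 shares of ₹10,000: Perrin and Maeve each take ₹10,000; Noor's ₹10,000 share passes to Noor's issue; Kenji's ₹10,000 share passes to Kenji's issue.
Noor's share (₹10,000) is divided into 2 shares of ₹5,000: Vidar and Rosa each take ₹5,000.
Kenji's share (₹10,000) is divided into 2 shares of ₹5,000: Uma and Desmond each take ₹5,000.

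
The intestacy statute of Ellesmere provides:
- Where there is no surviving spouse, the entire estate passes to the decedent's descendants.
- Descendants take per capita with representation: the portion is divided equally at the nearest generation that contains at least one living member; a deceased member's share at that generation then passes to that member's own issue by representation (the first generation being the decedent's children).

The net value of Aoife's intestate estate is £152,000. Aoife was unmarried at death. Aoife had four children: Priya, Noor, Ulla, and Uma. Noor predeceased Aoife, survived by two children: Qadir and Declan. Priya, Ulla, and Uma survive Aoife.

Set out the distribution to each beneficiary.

Priya: £38,000; Qadir: £19,000; Declan: £19,000; Ulla: £38,000; Uma: £38,000

The entire £152,000 passes to the descendants.
That amount (£152,000) is divided into 4 shares of £38,000: Priya, Ulla, and Uma each take £38,000; Noor's £38,000 share passes to Noor's issue.
Noor's share (£38,000) is divided into 2 shares of £19,000: Qadir and Declan each take £19,000.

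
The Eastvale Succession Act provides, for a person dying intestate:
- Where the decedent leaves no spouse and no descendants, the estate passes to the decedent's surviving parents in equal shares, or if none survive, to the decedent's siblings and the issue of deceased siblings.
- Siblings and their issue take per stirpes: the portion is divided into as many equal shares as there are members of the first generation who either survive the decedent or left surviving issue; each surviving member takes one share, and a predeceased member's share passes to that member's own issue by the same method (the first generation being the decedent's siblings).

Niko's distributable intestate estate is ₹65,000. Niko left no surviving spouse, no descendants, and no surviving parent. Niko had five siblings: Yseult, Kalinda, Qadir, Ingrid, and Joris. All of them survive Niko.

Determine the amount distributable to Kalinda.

The entire ₹65,000 passes to the siblings and their issue.
That amount (₹65,000) is divided into 5 shares of ₹13,000: Yseult, Kalinda, Qadir, Ingrid, and Joris each take ₹13,000.

Kalinda receives ₹13,000.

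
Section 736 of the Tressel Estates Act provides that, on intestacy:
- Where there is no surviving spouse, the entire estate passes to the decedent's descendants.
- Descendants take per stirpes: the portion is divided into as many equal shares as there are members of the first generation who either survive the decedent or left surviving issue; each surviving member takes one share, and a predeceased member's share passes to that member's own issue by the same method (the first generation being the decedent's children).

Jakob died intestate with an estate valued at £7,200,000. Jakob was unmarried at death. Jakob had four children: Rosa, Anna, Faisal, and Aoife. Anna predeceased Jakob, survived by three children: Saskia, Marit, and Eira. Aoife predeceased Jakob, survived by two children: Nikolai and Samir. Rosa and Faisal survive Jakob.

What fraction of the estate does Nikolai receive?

Nikolai receives 1/8 of the estate.

The entire £7,200,000 passes to the descendants.
That amount (£7,200,000) is divided into 4 shares of £1,800,000: Rosa and Faisal each take £1,800,000; Anna's £1,800,000 share passes to Anna's issue; Aoife's £1,800,000 share passes to Aoife's issue.
Anna's share (£1,800,000) is divided into 3 shares of £600,000: Saskia, Marit, and Eira each take £600,000.
Aoife's share (£1,800,000) is divided into 2 shares of £900,000: Nikolai and Samir each take £900,000.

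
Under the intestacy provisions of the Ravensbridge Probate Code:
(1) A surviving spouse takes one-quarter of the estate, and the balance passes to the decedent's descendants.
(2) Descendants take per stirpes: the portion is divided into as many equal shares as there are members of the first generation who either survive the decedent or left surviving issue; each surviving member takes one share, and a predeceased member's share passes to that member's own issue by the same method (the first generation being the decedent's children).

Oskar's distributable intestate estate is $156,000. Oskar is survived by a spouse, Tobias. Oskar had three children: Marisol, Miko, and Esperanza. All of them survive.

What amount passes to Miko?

Tobias takes one-quarter of $156,000 = $39,000. The remaining $117,000 passes to the descendants.
The descendants' portion ($117,000) is divided into 3 shares of $39,000: Marisol, Miko, and Esperanza each take $39,000.

Miko receives $39,000.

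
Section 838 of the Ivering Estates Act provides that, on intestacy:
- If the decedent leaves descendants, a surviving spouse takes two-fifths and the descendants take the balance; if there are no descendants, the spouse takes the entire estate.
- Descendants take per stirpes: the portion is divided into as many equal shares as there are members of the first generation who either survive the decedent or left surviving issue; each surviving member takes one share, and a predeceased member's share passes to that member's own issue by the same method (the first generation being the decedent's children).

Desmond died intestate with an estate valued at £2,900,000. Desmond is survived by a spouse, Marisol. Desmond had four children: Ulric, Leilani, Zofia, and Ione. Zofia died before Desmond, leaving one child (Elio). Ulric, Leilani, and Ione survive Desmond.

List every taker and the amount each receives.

Marisol: £1,160,000; Ulric: £435,000; Leilani: £435,000; Elio: £435,000; Ione: £435,000

Marisol takes two-fifths of £2,900,000 = £1,160,000. The remaining £1,740,000 passes to the descendants.
The descendants' portion (£1,740,000) is divided into 4 shares of £435,000: Ulric, Leilani, and Ione each take £435,000; Zofia's £435,000 share passes to Zofia's issue.
Zofia's share (£435,000) passes entirely to Elio.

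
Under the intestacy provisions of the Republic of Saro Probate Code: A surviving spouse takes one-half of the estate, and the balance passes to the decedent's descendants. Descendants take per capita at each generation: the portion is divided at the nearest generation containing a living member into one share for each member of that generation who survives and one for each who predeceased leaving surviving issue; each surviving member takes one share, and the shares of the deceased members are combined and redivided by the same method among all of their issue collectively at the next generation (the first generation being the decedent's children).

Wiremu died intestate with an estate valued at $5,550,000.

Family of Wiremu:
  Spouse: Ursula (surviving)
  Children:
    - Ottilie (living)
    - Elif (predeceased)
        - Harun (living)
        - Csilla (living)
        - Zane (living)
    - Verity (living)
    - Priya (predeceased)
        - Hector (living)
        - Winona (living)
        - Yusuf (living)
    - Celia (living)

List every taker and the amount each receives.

Ursula: $2,775,000; Ottilie: $555,000; Harun: $185,000; Csilla: $185,000; Zane: $185,000; Verity: $555,000; Hector: $185,000; Winona: $185,000; Yusuf: $185,000; Celia: $555,000

Ursula takes one-half of $5,550,000 = $2,775,000. The remaining $2,775,000 passes to the descendants.
The descendants' portion ($2,775,000) is divided at the children's generation into 5 shares of $555,000. Ottilie, Verity, and Celia each take $555,000. The 2 shares of the deceased (Elif and Priya) are combined into a pool of $1,110,000.
That pool ($1,110,000) is divided at the grandchildren's generation equally among Harun, Csilla, Zane, Hector, Winona, and Yusuf: $185,000 each.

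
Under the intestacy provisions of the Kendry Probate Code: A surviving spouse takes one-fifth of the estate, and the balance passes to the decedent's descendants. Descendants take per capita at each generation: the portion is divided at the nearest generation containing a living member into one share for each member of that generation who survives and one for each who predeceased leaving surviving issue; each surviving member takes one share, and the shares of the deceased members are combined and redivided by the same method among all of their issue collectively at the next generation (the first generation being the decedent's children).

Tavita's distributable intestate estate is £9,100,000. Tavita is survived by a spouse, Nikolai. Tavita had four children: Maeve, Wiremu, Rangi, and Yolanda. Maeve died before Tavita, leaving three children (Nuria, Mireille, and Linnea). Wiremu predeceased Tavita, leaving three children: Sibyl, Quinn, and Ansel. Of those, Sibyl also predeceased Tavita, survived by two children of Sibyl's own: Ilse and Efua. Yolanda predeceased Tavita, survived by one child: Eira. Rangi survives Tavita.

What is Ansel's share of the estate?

Nikolai takes one-fifth of £9,100,000 = £1,820,000. The remaining £7,280,000 passes to the descendants.
The descendants' portion (£7,280,000) is divided at the children's generation into 4 shares of £1,820,000. Rangi takes £1,820,000. The 3 shares of the deceased (Maeve, Wiremu, and Yolanda) are combined into a pool of £5,460,000.
That pool (£5,460,000) is divided at the grandchildren's generation into 7 shares of £780,000. Nuria, Mireille, Linnea, Quinn, Ansel, and Eira each take £780,000. The remaining share for the deceased Sibyl (£780,000) is carried to the next generation.
That pool (£780,000) is divided at the great-grandchildren's generation equally among Ilse and Efua: £390,000 each.

Ansel receives £780,000.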